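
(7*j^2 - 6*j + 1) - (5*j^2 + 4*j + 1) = 2*j^2 - 10*j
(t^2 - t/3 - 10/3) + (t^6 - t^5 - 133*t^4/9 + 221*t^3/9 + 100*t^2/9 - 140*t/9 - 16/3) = t^6 - t^5 - 133*t^4/9 + 221*t^3/9 + 109*t^2/9 - 143*t/9 - 26/3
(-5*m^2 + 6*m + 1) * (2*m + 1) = -10*m^3 + 7*m^2 + 8*m + 1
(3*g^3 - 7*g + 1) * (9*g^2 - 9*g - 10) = 27*g^5 - 27*g^4 - 93*g^3 + 72*g^2 + 61*g - 10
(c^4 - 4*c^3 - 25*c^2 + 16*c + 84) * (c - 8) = c^5 - 12*c^4 + 7*c^3 + 216*c^2 - 44*c - 672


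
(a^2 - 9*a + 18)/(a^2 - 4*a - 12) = (a - 3)/(a + 2)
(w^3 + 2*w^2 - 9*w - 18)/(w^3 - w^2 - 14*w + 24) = (w^2 + 5*w + 6)/(w^2 + 2*w - 8)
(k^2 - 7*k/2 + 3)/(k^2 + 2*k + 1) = (k^2 - 7*k/2 + 3)/(k^2 + 2*k + 1)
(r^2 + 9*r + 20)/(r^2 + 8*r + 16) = (r + 5)/(r + 4)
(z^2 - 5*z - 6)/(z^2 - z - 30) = (z + 1)/(z + 5)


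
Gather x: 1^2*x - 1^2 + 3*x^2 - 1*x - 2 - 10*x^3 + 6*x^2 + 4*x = -10*x^3 + 9*x^2 + 4*x - 3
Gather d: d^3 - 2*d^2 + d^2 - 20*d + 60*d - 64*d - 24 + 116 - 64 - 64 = d^3 - d^2 - 24*d - 36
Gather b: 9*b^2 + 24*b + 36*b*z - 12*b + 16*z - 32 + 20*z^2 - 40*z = 9*b^2 + b*(36*z + 12) + 20*z^2 - 24*z - 32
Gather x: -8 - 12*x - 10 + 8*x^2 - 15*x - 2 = 8*x^2 - 27*x - 20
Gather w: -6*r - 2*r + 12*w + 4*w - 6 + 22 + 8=-8*r + 16*w + 24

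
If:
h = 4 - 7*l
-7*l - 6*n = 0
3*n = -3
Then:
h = -2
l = 6/7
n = -1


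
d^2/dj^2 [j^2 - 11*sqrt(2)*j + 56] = 2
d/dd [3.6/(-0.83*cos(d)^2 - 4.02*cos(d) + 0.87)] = -(5.976*cos(d) + 14.472)*sin(d)/(0.83*cos(d)^2 + 4.02*cos(d) - 0.87)^2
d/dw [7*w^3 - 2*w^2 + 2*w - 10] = 21*w^2 - 4*w + 2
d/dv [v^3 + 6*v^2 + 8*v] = 3*v^2 + 12*v + 8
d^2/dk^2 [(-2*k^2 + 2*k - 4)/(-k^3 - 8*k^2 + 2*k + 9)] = 4*(k^6 - 3*k^5 - 6*k^4 + 141*k^3 + 534*k^2 - 258*k + 251)/(k^9 + 24*k^8 + 186*k^7 + 389*k^6 - 804*k^5 - 1524*k^4 + 1099*k^3 + 1836*k^2 - 486*k - 729)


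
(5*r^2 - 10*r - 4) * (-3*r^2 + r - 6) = -15*r^4 + 35*r^3 - 28*r^2 + 56*r + 24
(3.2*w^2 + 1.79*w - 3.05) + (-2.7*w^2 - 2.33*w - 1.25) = 0.5*w^2 - 0.54*w - 4.3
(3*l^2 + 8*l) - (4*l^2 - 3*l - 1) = -l^2 + 11*l + 1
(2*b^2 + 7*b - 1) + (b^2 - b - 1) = 3*b^2 + 6*b - 2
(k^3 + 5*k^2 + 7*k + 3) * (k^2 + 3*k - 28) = k^5 + 8*k^4 - 6*k^3 - 116*k^2 - 187*k - 84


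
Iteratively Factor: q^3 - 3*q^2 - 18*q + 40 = (q - 5)*(q^2 + 2*q - 8) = (q - 5)*(q + 4)*(q - 2)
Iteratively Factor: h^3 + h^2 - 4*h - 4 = (h + 2)*(h^2 - h - 2) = (h + 1)*(h + 2)*(h - 2)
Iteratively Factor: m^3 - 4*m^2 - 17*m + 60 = (m + 4)*(m^2 - 8*m + 15) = (m - 5)*(m + 4)*(m - 3)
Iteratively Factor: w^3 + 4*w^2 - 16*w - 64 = (w + 4)*(w^2 - 16) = (w + 4)^2*(w - 4)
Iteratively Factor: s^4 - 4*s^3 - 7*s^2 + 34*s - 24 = (s - 2)*(s^3 - 2*s^2 - 11*s + 12) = (s - 2)*(s - 1)*(s^2 - s - 12) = (s - 4)*(s - 2)*(s - 1)*(s + 3)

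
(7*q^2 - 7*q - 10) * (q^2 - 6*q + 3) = 7*q^4 - 49*q^3 + 53*q^2 + 39*q - 30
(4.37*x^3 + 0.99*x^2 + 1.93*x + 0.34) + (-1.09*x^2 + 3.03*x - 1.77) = 4.37*x^3 - 0.1*x^2 + 4.96*x - 1.43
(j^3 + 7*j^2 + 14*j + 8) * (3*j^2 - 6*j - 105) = 3*j^5 + 15*j^4 - 105*j^3 - 795*j^2 - 1518*j - 840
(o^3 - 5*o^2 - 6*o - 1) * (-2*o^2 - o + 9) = -2*o^5 + 9*o^4 + 26*o^3 - 37*o^2 - 53*o - 9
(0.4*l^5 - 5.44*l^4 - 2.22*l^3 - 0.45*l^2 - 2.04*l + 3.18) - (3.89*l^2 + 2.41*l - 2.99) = 0.4*l^5 - 5.44*l^4 - 2.22*l^3 - 4.34*l^2 - 4.45*l + 6.17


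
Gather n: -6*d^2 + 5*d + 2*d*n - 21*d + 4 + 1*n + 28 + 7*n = -6*d^2 - 16*d + n*(2*d + 8) + 32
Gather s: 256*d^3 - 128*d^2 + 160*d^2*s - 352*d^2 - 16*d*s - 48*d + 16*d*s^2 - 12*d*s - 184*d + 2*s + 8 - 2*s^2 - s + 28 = 256*d^3 - 480*d^2 - 232*d + s^2*(16*d - 2) + s*(160*d^2 - 28*d + 1) + 36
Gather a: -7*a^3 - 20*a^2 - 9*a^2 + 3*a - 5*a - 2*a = -7*a^3 - 29*a^2 - 4*a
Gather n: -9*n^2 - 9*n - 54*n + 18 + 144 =-9*n^2 - 63*n + 162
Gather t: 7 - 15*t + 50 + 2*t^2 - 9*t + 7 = 2*t^2 - 24*t + 64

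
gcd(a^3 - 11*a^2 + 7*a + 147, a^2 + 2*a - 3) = a + 3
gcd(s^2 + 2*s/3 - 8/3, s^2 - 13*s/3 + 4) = s - 4/3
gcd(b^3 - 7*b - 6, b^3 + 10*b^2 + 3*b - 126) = b - 3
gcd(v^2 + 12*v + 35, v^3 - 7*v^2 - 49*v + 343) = v + 7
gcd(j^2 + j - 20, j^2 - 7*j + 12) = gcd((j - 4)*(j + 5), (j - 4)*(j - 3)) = j - 4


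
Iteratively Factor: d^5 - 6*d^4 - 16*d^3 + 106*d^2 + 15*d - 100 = (d - 5)*(d^4 - d^3 - 21*d^2 + d + 20) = (d - 5)*(d + 1)*(d^3 - 2*d^2 - 19*d + 20) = (d - 5)^2*(d + 1)*(d^2 + 3*d - 4) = (d - 5)^2*(d + 1)*(d + 4)*(d - 1)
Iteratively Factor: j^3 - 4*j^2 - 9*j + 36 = (j + 3)*(j^2 - 7*j + 12) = (j - 4)*(j + 3)*(j - 3)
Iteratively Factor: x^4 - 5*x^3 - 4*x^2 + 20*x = (x)*(x^3 - 5*x^2 - 4*x + 20) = x*(x + 2)*(x^2 - 7*x + 10) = x*(x - 5)*(x + 2)*(x - 2)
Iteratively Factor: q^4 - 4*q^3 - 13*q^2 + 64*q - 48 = (q - 4)*(q^3 - 13*q + 12) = (q - 4)*(q - 3)*(q^2 + 3*q - 4) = (q - 4)*(q - 3)*(q + 4)*(q - 1)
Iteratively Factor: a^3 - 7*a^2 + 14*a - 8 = (a - 2)*(a^2 - 5*a + 4) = (a - 4)*(a - 2)*(a - 1)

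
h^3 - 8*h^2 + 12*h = h*(h - 6)*(h - 2)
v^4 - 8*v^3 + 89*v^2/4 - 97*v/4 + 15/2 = (v - 3)*(v - 5/2)*(v - 2)*(v - 1/2)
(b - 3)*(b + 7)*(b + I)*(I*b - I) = I*b^4 - b^3 + 3*I*b^3 - 3*b^2 - 25*I*b^2 + 25*b + 21*I*b - 21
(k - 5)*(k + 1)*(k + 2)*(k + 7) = k^4 + 5*k^3 - 27*k^2 - 101*k - 70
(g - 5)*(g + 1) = g^2 - 4*g - 5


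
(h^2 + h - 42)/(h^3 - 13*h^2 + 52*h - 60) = (h + 7)/(h^2 - 7*h + 10)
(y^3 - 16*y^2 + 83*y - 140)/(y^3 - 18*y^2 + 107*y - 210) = (y - 4)/(y - 6)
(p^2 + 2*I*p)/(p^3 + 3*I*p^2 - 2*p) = 1/(p + I)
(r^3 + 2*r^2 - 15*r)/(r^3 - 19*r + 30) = r/(r - 2)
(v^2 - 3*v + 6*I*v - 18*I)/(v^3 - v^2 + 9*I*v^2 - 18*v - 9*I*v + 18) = (v - 3)/(v^2 + v*(-1 + 3*I) - 3*I)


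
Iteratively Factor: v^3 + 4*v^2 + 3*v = (v + 3)*(v^2 + v) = v*(v + 3)*(v + 1)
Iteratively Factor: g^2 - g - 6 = (g - 3)*(g + 2)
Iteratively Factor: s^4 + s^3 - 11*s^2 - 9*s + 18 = (s + 3)*(s^3 - 2*s^2 - 5*s + 6) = (s - 1)*(s + 3)*(s^2 - s - 6) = (s - 1)*(s + 2)*(s + 3)*(s - 3)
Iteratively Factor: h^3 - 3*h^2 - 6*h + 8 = (h + 2)*(h^2 - 5*h + 4) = (h - 1)*(h + 2)*(h - 4)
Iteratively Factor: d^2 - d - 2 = (d + 1)*(d - 2)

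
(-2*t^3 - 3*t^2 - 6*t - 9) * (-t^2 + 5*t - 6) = 2*t^5 - 7*t^4 + 3*t^3 - 3*t^2 - 9*t + 54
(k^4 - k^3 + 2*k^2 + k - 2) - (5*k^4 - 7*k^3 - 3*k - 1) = -4*k^4 + 6*k^3 + 2*k^2 + 4*k - 1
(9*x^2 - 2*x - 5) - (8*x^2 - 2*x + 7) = x^2 - 12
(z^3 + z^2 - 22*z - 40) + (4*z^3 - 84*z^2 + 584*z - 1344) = 5*z^3 - 83*z^2 + 562*z - 1384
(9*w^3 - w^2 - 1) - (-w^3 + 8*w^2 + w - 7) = 10*w^3 - 9*w^2 - w + 6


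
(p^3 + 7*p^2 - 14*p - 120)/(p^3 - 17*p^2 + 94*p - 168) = (p^2 + 11*p + 30)/(p^2 - 13*p + 42)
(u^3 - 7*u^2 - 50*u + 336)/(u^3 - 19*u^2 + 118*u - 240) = (u + 7)/(u - 5)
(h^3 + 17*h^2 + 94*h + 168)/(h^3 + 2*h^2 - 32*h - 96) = (h^2 + 13*h + 42)/(h^2 - 2*h - 24)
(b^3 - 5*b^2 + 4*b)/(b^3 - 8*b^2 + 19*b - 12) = b/(b - 3)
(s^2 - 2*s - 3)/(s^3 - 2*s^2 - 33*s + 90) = (s + 1)/(s^2 + s - 30)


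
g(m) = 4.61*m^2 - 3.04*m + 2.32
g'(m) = 9.22*m - 3.04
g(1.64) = 9.73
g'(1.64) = 12.08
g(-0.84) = 8.13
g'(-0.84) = -10.78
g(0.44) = 1.87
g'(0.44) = 1.02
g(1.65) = 9.85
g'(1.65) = 12.17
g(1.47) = 7.81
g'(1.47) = 10.51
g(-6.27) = 202.61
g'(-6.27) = -60.85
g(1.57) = 8.91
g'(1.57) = 11.44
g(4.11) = 67.70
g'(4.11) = 34.85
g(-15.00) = 1085.17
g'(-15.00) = -141.34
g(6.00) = 150.04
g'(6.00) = 52.28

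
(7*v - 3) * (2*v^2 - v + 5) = 14*v^3 - 13*v^2 + 38*v - 15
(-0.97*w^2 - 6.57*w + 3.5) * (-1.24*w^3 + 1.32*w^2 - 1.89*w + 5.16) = 1.2028*w^5 + 6.8664*w^4 - 11.1791*w^3 + 12.0321*w^2 - 40.5162*w + 18.06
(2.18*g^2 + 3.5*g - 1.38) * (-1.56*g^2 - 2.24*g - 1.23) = -3.4008*g^4 - 10.3432*g^3 - 8.3686*g^2 - 1.2138*g + 1.6974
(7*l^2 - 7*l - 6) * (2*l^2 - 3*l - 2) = 14*l^4 - 35*l^3 - 5*l^2 + 32*l + 12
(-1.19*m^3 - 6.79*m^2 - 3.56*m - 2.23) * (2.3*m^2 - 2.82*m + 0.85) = -2.737*m^5 - 12.2612*m^4 + 9.9483*m^3 - 0.8613*m^2 + 3.2626*m - 1.8955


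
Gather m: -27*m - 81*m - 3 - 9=-108*m - 12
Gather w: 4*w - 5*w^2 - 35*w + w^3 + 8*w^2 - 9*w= w^3 + 3*w^2 - 40*w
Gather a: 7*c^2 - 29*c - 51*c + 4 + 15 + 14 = 7*c^2 - 80*c + 33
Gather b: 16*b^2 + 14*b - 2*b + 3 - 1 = 16*b^2 + 12*b + 2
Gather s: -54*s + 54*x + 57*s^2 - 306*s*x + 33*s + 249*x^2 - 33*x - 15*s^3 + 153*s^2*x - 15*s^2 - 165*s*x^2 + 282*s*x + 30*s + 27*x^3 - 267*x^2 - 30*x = -15*s^3 + s^2*(153*x + 42) + s*(-165*x^2 - 24*x + 9) + 27*x^3 - 18*x^2 - 9*x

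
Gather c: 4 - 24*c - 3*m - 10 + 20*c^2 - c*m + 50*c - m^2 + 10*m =20*c^2 + c*(26 - m) - m^2 + 7*m - 6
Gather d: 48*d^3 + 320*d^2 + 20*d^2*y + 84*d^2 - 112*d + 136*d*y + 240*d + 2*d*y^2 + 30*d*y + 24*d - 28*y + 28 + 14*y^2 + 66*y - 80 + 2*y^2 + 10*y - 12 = 48*d^3 + d^2*(20*y + 404) + d*(2*y^2 + 166*y + 152) + 16*y^2 + 48*y - 64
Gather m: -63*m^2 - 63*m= -63*m^2 - 63*m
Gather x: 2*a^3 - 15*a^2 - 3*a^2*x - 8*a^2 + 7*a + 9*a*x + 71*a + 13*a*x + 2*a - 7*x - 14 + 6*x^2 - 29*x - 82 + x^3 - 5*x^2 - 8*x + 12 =2*a^3 - 23*a^2 + 80*a + x^3 + x^2 + x*(-3*a^2 + 22*a - 44) - 84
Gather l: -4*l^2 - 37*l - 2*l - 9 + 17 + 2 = -4*l^2 - 39*l + 10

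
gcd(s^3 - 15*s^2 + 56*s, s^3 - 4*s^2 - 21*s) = s^2 - 7*s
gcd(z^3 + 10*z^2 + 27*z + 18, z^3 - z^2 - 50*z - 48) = z^2 + 7*z + 6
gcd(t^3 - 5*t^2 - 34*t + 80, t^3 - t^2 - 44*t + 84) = t - 2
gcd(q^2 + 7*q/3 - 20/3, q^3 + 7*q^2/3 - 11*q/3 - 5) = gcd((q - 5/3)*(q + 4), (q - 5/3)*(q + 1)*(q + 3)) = q - 5/3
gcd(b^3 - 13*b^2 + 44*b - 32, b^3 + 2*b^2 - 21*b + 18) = b - 1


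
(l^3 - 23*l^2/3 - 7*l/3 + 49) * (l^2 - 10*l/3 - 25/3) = l^5 - 11*l^4 + 134*l^3/9 + 362*l^2/3 - 1295*l/9 - 1225/3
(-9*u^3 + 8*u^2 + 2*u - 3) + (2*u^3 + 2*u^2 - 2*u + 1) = -7*u^3 + 10*u^2 - 2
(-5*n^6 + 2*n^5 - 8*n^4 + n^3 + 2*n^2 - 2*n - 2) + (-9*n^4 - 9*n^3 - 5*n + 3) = -5*n^6 + 2*n^5 - 17*n^4 - 8*n^3 + 2*n^2 - 7*n + 1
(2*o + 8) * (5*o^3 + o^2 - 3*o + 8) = 10*o^4 + 42*o^3 + 2*o^2 - 8*o + 64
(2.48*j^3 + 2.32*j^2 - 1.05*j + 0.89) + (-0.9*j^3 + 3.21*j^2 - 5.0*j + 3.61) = 1.58*j^3 + 5.53*j^2 - 6.05*j + 4.5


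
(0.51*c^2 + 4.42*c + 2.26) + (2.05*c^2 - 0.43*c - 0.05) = 2.56*c^2 + 3.99*c + 2.21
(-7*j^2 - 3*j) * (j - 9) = -7*j^3 + 60*j^2 + 27*j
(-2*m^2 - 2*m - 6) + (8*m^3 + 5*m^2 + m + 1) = 8*m^3 + 3*m^2 - m - 5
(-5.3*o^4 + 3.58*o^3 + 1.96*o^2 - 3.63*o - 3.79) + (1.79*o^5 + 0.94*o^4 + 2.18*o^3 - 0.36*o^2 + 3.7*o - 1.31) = 1.79*o^5 - 4.36*o^4 + 5.76*o^3 + 1.6*o^2 + 0.0700000000000003*o - 5.1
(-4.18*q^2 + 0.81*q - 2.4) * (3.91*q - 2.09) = -16.3438*q^3 + 11.9033*q^2 - 11.0769*q + 5.016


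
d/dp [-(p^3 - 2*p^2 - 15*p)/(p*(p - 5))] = -1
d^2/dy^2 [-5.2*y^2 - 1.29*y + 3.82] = -10.4000000000000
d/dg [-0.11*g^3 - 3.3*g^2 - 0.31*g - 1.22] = -0.33*g^2 - 6.6*g - 0.31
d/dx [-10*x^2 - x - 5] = -20*x - 1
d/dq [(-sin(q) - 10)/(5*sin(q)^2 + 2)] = (5*sin(q)^2 + 100*sin(q) - 2)*cos(q)/(5*sin(q)^2 + 2)^2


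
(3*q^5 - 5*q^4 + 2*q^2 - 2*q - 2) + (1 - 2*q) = 3*q^5 - 5*q^4 + 2*q^2 - 4*q - 1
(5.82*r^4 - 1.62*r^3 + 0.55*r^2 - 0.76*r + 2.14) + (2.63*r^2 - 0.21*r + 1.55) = 5.82*r^4 - 1.62*r^3 + 3.18*r^2 - 0.97*r + 3.69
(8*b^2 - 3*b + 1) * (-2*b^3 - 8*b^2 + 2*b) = -16*b^5 - 58*b^4 + 38*b^3 - 14*b^2 + 2*b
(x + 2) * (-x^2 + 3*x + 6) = -x^3 + x^2 + 12*x + 12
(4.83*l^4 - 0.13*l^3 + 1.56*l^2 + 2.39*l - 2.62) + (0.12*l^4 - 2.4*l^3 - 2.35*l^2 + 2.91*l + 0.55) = 4.95*l^4 - 2.53*l^3 - 0.79*l^2 + 5.3*l - 2.07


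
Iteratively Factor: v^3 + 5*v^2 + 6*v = (v + 3)*(v^2 + 2*v) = v*(v + 3)*(v + 2)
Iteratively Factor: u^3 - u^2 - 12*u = (u - 4)*(u^2 + 3*u) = (u - 4)*(u + 3)*(u)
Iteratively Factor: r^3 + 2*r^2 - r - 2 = (r + 1)*(r^2 + r - 2) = (r - 1)*(r + 1)*(r + 2)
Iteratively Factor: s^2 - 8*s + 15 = (s - 3)*(s - 5)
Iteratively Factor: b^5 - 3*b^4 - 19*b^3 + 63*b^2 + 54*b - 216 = (b + 2)*(b^4 - 5*b^3 - 9*b^2 + 81*b - 108) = (b - 3)*(b + 2)*(b^3 - 2*b^2 - 15*b + 36) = (b - 3)^2*(b + 2)*(b^2 + b - 12) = (b - 3)^2*(b + 2)*(b + 4)*(b - 3)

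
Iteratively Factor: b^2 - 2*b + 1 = (b - 1)*(b - 1)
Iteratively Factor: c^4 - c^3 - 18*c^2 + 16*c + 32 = (c + 4)*(c^3 - 5*c^2 + 2*c + 8) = (c - 2)*(c + 4)*(c^2 - 3*c - 4) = (c - 4)*(c - 2)*(c + 4)*(c + 1)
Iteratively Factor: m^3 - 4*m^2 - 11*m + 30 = (m - 2)*(m^2 - 2*m - 15) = (m - 5)*(m - 2)*(m + 3)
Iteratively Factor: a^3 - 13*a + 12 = (a + 4)*(a^2 - 4*a + 3) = (a - 3)*(a + 4)*(a - 1)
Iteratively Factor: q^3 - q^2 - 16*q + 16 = (q - 1)*(q^2 - 16) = (q - 4)*(q - 1)*(q + 4)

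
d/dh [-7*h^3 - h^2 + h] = -21*h^2 - 2*h + 1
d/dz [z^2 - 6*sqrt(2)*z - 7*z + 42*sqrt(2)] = 2*z - 6*sqrt(2) - 7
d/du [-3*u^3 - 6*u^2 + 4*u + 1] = -9*u^2 - 12*u + 4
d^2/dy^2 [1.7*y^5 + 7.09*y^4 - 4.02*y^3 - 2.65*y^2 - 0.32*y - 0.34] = 34.0*y^3 + 85.08*y^2 - 24.12*y - 5.3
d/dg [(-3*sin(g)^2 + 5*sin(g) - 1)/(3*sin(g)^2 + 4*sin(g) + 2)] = (-27*sin(g)^2 - 6*sin(g) + 14)*cos(g)/(3*sin(g)^2 + 4*sin(g) + 2)^2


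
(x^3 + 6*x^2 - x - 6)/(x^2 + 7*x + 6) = x - 1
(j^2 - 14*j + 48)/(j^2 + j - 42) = (j - 8)/(j + 7)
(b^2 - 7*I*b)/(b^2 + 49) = b/(b + 7*I)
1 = 1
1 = 1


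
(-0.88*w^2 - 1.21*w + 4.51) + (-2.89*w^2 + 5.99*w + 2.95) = -3.77*w^2 + 4.78*w + 7.46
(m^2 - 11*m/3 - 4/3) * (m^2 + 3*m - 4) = m^4 - 2*m^3/3 - 49*m^2/3 + 32*m/3 + 16/3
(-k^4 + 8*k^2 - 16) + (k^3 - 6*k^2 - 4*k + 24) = -k^4 + k^3 + 2*k^2 - 4*k + 8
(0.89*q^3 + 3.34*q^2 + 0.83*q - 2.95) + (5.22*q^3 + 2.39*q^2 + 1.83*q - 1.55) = 6.11*q^3 + 5.73*q^2 + 2.66*q - 4.5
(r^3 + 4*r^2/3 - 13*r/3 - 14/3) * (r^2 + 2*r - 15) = r^5 + 10*r^4/3 - 50*r^3/3 - 100*r^2/3 + 167*r/3 + 70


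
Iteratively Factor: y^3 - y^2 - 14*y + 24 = (y - 2)*(y^2 + y - 12) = (y - 2)*(y + 4)*(y - 3)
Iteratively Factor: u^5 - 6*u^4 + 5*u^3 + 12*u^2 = (u)*(u^4 - 6*u^3 + 5*u^2 + 12*u) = u*(u - 4)*(u^3 - 2*u^2 - 3*u) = u*(u - 4)*(u + 1)*(u^2 - 3*u) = u^2*(u - 4)*(u + 1)*(u - 3)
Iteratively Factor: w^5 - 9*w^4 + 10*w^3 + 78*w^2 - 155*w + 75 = (w - 1)*(w^4 - 8*w^3 + 2*w^2 + 80*w - 75) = (w - 5)*(w - 1)*(w^3 - 3*w^2 - 13*w + 15) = (w - 5)^2*(w - 1)*(w^2 + 2*w - 3) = (w - 5)^2*(w - 1)*(w + 3)*(w - 1)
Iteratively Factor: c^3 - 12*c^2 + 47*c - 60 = (c - 5)*(c^2 - 7*c + 12) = (c - 5)*(c - 4)*(c - 3)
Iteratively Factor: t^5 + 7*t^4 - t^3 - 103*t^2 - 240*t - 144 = (t - 4)*(t^4 + 11*t^3 + 43*t^2 + 69*t + 36) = (t - 4)*(t + 3)*(t^3 + 8*t^2 + 19*t + 12) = (t - 4)*(t + 3)*(t + 4)*(t^2 + 4*t + 3) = (t - 4)*(t + 1)*(t + 3)*(t + 4)*(t + 3)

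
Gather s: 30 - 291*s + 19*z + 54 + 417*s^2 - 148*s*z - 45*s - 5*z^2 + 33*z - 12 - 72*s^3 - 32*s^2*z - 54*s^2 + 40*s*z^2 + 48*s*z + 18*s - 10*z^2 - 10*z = -72*s^3 + s^2*(363 - 32*z) + s*(40*z^2 - 100*z - 318) - 15*z^2 + 42*z + 72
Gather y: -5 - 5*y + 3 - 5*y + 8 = 6 - 10*y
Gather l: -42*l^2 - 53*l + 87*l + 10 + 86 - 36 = -42*l^2 + 34*l + 60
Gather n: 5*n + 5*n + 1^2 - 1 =10*n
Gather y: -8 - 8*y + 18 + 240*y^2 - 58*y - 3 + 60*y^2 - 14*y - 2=300*y^2 - 80*y + 5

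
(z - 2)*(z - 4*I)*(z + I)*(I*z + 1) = I*z^4 + 4*z^3 - 2*I*z^3 - 8*z^2 + I*z^2 + 4*z - 2*I*z - 8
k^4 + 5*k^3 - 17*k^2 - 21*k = k*(k - 3)*(k + 1)*(k + 7)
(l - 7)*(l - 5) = l^2 - 12*l + 35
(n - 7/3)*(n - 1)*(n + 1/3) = n^3 - 3*n^2 + 11*n/9 + 7/9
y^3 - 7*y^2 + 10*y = y*(y - 5)*(y - 2)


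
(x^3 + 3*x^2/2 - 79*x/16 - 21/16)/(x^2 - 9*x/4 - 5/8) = (4*x^2 + 5*x - 21)/(2*(2*x - 5))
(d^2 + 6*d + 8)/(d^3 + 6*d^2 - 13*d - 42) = (d + 4)/(d^2 + 4*d - 21)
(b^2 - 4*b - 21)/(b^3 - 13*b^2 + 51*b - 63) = (b + 3)/(b^2 - 6*b + 9)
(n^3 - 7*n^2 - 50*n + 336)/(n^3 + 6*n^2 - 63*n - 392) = (n - 6)/(n + 7)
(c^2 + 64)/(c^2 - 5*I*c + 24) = (c + 8*I)/(c + 3*I)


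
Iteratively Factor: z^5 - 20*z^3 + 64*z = (z - 4)*(z^4 + 4*z^3 - 4*z^2 - 16*z) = (z - 4)*(z + 2)*(z^3 + 2*z^2 - 8*z) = (z - 4)*(z - 2)*(z + 2)*(z^2 + 4*z) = z*(z - 4)*(z - 2)*(z + 2)*(z + 4)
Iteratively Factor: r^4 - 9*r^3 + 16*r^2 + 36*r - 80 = (r - 4)*(r^3 - 5*r^2 - 4*r + 20) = (r - 5)*(r - 4)*(r^2 - 4) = (r - 5)*(r - 4)*(r + 2)*(r - 2)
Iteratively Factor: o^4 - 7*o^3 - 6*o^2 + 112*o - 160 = (o - 4)*(o^3 - 3*o^2 - 18*o + 40) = (o - 4)*(o - 2)*(o^2 - o - 20) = (o - 5)*(o - 4)*(o - 2)*(o + 4)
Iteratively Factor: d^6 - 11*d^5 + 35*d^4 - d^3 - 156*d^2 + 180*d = (d - 5)*(d^5 - 6*d^4 + 5*d^3 + 24*d^2 - 36*d) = (d - 5)*(d + 2)*(d^4 - 8*d^3 + 21*d^2 - 18*d) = (d - 5)*(d - 3)*(d + 2)*(d^3 - 5*d^2 + 6*d) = d*(d - 5)*(d - 3)*(d + 2)*(d^2 - 5*d + 6) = d*(d - 5)*(d - 3)*(d - 2)*(d + 2)*(d - 3)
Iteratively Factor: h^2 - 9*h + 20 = (h - 5)*(h - 4)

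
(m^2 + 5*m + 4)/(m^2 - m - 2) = (m + 4)/(m - 2)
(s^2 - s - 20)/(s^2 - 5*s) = (s + 4)/s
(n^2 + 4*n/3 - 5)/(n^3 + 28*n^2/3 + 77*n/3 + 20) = (3*n - 5)/(3*n^2 + 19*n + 20)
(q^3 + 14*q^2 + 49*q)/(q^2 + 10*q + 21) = q*(q + 7)/(q + 3)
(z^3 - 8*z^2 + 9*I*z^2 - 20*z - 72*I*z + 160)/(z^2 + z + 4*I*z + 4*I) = (z^2 + z*(-8 + 5*I) - 40*I)/(z + 1)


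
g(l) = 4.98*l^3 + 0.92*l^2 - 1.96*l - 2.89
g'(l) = 14.94*l^2 + 1.84*l - 1.96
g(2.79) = 106.96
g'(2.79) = 119.47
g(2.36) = 63.07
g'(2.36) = 85.59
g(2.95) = 127.18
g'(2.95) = 133.48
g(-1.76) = -23.74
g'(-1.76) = 41.08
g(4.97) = 621.46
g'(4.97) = 376.22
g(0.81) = -1.23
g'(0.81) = 9.33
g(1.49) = 12.71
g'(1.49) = 33.95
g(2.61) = 86.80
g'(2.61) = 104.62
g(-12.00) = -8452.33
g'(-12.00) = 2127.32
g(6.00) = 1094.15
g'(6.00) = 546.92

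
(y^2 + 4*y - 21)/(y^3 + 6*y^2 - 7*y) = (y - 3)/(y*(y - 1))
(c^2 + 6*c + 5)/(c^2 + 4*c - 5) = (c + 1)/(c - 1)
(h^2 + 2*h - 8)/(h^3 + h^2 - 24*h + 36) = (h + 4)/(h^2 + 3*h - 18)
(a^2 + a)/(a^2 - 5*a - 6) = a/(a - 6)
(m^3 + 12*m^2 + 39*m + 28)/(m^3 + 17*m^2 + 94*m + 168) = (m + 1)/(m + 6)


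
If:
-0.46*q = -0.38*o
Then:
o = 1.21052631578947*q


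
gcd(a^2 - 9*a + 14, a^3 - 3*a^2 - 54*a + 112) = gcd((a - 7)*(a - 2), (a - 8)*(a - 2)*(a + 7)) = a - 2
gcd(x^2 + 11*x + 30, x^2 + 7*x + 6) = x + 6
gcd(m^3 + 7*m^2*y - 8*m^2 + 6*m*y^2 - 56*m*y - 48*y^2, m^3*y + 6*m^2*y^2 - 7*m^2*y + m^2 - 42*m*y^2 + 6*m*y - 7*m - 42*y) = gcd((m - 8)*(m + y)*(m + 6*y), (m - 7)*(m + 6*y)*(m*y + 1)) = m + 6*y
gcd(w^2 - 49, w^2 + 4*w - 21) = w + 7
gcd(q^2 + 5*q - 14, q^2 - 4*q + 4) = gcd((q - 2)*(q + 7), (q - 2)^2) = q - 2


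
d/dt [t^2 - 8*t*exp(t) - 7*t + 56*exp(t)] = -8*t*exp(t) + 2*t + 48*exp(t) - 7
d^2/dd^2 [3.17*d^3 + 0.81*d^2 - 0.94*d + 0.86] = 19.02*d + 1.62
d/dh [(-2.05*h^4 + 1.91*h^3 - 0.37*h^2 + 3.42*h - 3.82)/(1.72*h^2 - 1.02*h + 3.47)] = (-7.052*h^5 + 9.5582*h^4 - 32.3504*h^3 + 14.3781*h^2 + 10.573*h + 7.971)/(2.9584*h^4 - 3.5088*h^3 + 12.9772*h^2 - 7.0788*h + 12.0409)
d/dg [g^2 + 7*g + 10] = 2*g + 7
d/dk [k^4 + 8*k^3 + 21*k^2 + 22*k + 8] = 4*k^3 + 24*k^2 + 42*k + 22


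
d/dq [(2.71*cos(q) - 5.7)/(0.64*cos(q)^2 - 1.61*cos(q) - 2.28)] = (1.7344*cos(q)^2 - 7.296*cos(q) + 15.3558)*sin(q)/(0.4096*cos(q)^4 - 2.0608*cos(q)^3 - 0.326299999999999*cos(q)^2 + 7.3416*cos(q) + 5.1984)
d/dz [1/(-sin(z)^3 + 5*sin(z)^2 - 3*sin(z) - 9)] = (3*sin(z) - 1)*cos(z)/((sin(z) - 3)^3*(sin(z) + 1)^2)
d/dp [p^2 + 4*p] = 2*p + 4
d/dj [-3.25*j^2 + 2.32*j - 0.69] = 2.32 - 6.5*j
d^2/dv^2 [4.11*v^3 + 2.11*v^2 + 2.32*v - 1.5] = 24.66*v + 4.22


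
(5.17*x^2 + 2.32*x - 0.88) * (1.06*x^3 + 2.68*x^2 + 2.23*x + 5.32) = 5.4802*x^5 + 16.3148*x^4 + 16.8139*x^3 + 30.3196*x^2 + 10.38*x - 4.6816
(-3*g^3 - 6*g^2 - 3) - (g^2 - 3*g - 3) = -3*g^3 - 7*g^2 + 3*g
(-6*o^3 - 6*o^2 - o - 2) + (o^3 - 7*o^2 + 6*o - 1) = -5*o^3 - 13*o^2 + 5*o - 3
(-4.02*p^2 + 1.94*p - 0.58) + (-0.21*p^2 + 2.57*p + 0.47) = -4.23*p^2 + 4.51*p - 0.11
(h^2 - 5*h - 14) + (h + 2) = h^2 - 4*h - 12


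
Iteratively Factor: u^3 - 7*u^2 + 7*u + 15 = (u - 3)*(u^2 - 4*u - 5) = (u - 3)*(u + 1)*(u - 5)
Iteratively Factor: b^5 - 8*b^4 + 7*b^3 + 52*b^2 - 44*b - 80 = (b + 1)*(b^4 - 9*b^3 + 16*b^2 + 36*b - 80) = (b - 2)*(b + 1)*(b^3 - 7*b^2 + 2*b + 40) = (b - 4)*(b - 2)*(b + 1)*(b^2 - 3*b - 10) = (b - 4)*(b - 2)*(b + 1)*(b + 2)*(b - 5)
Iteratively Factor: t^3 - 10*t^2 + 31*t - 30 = (t - 3)*(t^2 - 7*t + 10) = (t - 3)*(t - 2)*(t - 5)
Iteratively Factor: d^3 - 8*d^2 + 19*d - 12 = (d - 1)*(d^2 - 7*d + 12) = (d - 4)*(d - 1)*(d - 3)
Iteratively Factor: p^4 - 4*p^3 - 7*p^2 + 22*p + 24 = (p - 3)*(p^3 - p^2 - 10*p - 8) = (p - 3)*(p + 1)*(p^2 - 2*p - 8) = (p - 3)*(p + 1)*(p + 2)*(p - 4)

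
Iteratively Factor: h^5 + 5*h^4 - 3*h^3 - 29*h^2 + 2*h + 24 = (h + 1)*(h^4 + 4*h^3 - 7*h^2 - 22*h + 24) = (h + 1)*(h + 4)*(h^3 - 7*h + 6) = (h - 1)*(h + 1)*(h + 4)*(h^2 + h - 6) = (h - 1)*(h + 1)*(h + 3)*(h + 4)*(h - 2)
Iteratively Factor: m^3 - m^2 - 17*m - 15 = (m + 1)*(m^2 - 2*m - 15) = (m + 1)*(m + 3)*(m - 5)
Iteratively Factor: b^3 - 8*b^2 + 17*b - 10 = (b - 2)*(b^2 - 6*b + 5) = (b - 5)*(b - 2)*(b - 1)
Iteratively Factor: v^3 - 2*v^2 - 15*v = (v + 3)*(v^2 - 5*v) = (v - 5)*(v + 3)*(v)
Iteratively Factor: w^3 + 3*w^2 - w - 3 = (w + 3)*(w^2 - 1) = (w + 1)*(w + 3)*(w - 1)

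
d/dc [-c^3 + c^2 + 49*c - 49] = -3*c^2 + 2*c + 49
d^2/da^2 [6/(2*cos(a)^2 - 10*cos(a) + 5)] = 12*(8*sin(a)^4 - 34*sin(a)^2 + 125*cos(a)/2 - 15*cos(3*a)/2 - 64)/(2*sin(a)^2 + 10*cos(a) - 7)^3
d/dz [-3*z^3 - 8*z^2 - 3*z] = -9*z^2 - 16*z - 3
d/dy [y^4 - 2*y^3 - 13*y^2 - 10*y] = 4*y^3 - 6*y^2 - 26*y - 10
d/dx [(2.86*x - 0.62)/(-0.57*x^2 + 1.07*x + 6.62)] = (1.6302*x^2 - 0.7068*x + 19.5966)/(0.3249*x^4 - 1.2198*x^3 - 6.4019*x^2 + 14.1668*x + 43.8244)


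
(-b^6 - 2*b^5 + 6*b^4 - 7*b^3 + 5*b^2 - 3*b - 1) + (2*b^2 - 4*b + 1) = -b^6 - 2*b^5 + 6*b^4 - 7*b^3 + 7*b^2 - 7*b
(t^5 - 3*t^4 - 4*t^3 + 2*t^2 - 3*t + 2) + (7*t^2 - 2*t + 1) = t^5 - 3*t^4 - 4*t^3 + 9*t^2 - 5*t + 3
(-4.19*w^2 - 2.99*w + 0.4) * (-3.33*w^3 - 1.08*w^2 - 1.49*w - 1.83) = 13.9527*w^5 + 14.4819*w^4 + 8.1403*w^3 + 11.6908*w^2 + 4.8757*w - 0.732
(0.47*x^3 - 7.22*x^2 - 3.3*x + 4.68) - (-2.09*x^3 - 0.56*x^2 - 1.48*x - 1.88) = 2.56*x^3 - 6.66*x^2 - 1.82*x + 6.56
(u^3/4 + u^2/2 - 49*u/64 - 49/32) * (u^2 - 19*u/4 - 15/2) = u^5/4 - 11*u^4/16 - 321*u^3/64 - 421*u^2/256 + 833*u/64 + 735/64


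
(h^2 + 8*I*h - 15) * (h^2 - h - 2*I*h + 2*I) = h^4 - h^3 + 6*I*h^3 + h^2 - 6*I*h^2 - h + 30*I*h - 30*I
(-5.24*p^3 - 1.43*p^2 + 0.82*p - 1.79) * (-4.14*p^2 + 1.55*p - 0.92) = 21.6936*p^5 - 2.2018*p^4 - 0.790499999999999*p^3 + 9.9972*p^2 - 3.5289*p + 1.6468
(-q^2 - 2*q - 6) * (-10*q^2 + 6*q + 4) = 10*q^4 + 14*q^3 + 44*q^2 - 44*q - 24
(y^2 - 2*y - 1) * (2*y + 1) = 2*y^3 - 3*y^2 - 4*y - 1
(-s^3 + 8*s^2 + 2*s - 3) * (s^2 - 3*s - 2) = -s^5 + 11*s^4 - 20*s^3 - 25*s^2 + 5*s + 6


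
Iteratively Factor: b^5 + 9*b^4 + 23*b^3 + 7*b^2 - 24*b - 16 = (b + 1)*(b^4 + 8*b^3 + 15*b^2 - 8*b - 16) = (b - 1)*(b + 1)*(b^3 + 9*b^2 + 24*b + 16) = (b - 1)*(b + 1)^2*(b^2 + 8*b + 16) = (b - 1)*(b + 1)^2*(b + 4)*(b + 4)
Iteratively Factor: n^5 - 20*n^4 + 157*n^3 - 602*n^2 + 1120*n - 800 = (n - 5)*(n^4 - 15*n^3 + 82*n^2 - 192*n + 160) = (n - 5)*(n - 2)*(n^3 - 13*n^2 + 56*n - 80) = (n - 5)^2*(n - 2)*(n^2 - 8*n + 16) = (n - 5)^2*(n - 4)*(n - 2)*(n - 4)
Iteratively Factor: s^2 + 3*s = (s + 3)*(s)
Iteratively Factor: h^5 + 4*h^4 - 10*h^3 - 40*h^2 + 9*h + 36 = (h + 4)*(h^4 - 10*h^2 + 9) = (h + 1)*(h + 4)*(h^3 - h^2 - 9*h + 9) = (h - 1)*(h + 1)*(h + 4)*(h^2 - 9) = (h - 3)*(h - 1)*(h + 1)*(h + 4)*(h + 3)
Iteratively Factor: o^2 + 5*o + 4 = (o + 4)*(o + 1)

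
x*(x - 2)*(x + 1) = x^3 - x^2 - 2*x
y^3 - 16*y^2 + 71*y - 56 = (y - 8)*(y - 7)*(y - 1)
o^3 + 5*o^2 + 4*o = o*(o + 1)*(o + 4)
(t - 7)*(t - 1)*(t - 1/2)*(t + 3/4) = t^4 - 31*t^3/4 + 37*t^2/8 + 19*t/4 - 21/8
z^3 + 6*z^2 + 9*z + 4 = (z + 1)^2*(z + 4)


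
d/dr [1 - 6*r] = -6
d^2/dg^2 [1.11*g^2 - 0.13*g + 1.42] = 2.22000000000000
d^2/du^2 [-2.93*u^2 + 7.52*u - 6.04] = -5.86000000000000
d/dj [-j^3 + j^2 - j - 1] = -3*j^2 + 2*j - 1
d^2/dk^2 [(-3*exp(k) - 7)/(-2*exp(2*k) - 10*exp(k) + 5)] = (12*exp(4*k) + 52*exp(3*k) + 600*exp(2*k) + 1130*exp(k) + 425)*exp(k)/(8*exp(6*k) + 120*exp(5*k) + 540*exp(4*k) + 400*exp(3*k) - 1350*exp(2*k) + 750*exp(k) - 125)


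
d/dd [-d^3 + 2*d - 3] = 2 - 3*d^2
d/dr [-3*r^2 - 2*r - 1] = -6*r - 2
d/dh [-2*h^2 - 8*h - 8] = -4*h - 8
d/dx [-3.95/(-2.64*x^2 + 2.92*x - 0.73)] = (11.534 - 20.856*x)/(2.64*x^2 - 2.92*x + 0.73)^2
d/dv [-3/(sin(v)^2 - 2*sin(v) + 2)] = 6*(sin(v) - 1)*cos(v)/(sin(v)^2 - 2*sin(v) + 2)^2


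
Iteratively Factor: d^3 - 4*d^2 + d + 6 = (d - 2)*(d^2 - 2*d - 3) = (d - 3)*(d - 2)*(d + 1)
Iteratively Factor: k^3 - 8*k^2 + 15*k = (k - 5)*(k^2 - 3*k) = k*(k - 5)*(k - 3)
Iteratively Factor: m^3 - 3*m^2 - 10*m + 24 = (m - 4)*(m^2 + m - 6) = (m - 4)*(m + 3)*(m - 2)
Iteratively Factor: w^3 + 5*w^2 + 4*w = (w + 1)*(w^2 + 4*w) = (w + 1)*(w + 4)*(w)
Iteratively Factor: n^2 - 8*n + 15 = (n - 5)*(n - 3)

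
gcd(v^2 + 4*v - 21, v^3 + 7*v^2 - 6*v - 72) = v - 3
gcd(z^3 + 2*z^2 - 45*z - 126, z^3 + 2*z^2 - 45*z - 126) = z^3 + 2*z^2 - 45*z - 126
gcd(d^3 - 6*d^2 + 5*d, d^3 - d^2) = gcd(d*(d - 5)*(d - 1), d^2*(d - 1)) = d^2 - d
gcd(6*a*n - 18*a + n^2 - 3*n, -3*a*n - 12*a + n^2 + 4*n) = 1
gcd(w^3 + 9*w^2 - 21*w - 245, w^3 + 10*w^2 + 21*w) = w + 7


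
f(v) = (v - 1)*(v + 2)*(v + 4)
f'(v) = (v - 1)*(v + 2) + (v - 1)*(v + 4) + (v + 2)*(v + 4) = 3*v^2 + 10*v + 2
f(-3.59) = 2.99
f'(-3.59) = 4.76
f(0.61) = -4.69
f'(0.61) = 9.22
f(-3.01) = 4.01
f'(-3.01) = -0.92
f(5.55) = 328.07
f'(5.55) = 149.91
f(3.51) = 103.86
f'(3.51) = 74.06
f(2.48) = 42.96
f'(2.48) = 45.25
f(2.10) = 27.51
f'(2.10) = 36.23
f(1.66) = 13.67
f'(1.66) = 26.87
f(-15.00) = -2288.00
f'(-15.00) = 527.00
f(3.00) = 70.00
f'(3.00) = 59.00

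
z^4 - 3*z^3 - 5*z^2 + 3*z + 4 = (z - 4)*(z - 1)*(z + 1)^2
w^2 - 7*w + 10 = (w - 5)*(w - 2)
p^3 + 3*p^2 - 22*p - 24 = (p - 4)*(p + 1)*(p + 6)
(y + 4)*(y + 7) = y^2 + 11*y + 28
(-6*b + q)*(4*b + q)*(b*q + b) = -24*b^3*q - 24*b^3 - 2*b^2*q^2 - 2*b^2*q + b*q^3 + b*q^2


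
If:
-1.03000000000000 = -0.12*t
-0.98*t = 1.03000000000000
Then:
No Solution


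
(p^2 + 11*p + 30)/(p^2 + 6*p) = (p + 5)/p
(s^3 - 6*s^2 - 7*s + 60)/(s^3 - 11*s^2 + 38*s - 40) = (s + 3)/(s - 2)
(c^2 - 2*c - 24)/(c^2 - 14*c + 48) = (c + 4)/(c - 8)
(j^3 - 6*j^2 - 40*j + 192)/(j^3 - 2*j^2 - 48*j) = (j - 4)/j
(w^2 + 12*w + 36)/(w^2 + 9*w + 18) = (w + 6)/(w + 3)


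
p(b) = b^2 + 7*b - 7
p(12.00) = 221.00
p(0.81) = -0.67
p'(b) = 2*b + 7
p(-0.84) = -12.17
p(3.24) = 26.18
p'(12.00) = 31.00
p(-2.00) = -17.00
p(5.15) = 55.57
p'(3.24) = 13.48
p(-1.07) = -13.35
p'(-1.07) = 4.86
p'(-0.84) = 5.32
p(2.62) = 18.20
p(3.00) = 23.00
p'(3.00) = 13.00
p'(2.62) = 12.24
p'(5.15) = 17.30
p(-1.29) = -14.37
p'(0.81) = 8.62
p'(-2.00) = 3.00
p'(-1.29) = 4.42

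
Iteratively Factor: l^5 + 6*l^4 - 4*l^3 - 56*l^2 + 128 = (l + 2)*(l^4 + 4*l^3 - 12*l^2 - 32*l + 64) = (l - 2)*(l + 2)*(l^3 + 6*l^2 - 32) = (l - 2)^2*(l + 2)*(l^2 + 8*l + 16) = (l - 2)^2*(l + 2)*(l + 4)*(l + 4)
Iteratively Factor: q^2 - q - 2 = (q + 1)*(q - 2)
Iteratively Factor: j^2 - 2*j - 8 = (j + 2)*(j - 4)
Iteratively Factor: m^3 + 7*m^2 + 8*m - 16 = (m + 4)*(m^2 + 3*m - 4) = (m + 4)^2*(m - 1)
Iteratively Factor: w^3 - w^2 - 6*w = (w + 2)*(w^2 - 3*w) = (w - 3)*(w + 2)*(w)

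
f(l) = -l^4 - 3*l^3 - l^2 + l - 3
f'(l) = -4*l^3 - 9*l^2 - 2*l + 1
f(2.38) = -78.81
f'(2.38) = -108.66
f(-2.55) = -4.59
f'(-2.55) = 13.90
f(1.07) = -8.06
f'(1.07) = -16.34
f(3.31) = -239.48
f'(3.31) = -249.28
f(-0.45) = -3.42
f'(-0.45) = 0.44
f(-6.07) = -732.52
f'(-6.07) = 576.13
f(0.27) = -2.87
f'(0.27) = -0.27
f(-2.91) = -12.16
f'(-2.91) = 29.18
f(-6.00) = -693.00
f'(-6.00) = 553.00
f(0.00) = -3.00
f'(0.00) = 1.00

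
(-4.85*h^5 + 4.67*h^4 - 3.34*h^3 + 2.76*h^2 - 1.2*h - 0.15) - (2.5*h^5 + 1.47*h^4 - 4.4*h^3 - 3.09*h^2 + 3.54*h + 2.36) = -7.35*h^5 + 3.2*h^4 + 1.06*h^3 + 5.85*h^2 - 4.74*h - 2.51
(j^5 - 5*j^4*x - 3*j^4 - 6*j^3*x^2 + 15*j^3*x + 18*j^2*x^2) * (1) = j^5 - 5*j^4*x - 3*j^4 - 6*j^3*x^2 + 15*j^3*x + 18*j^2*x^2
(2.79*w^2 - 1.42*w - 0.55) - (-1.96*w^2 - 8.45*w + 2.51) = 4.75*w^2 + 7.03*w - 3.06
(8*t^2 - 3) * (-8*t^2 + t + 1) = -64*t^4 + 8*t^3 + 32*t^2 - 3*t - 3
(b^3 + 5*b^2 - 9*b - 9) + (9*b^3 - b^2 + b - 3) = 10*b^3 + 4*b^2 - 8*b - 12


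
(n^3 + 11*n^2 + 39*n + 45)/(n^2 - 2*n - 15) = (n^2 + 8*n + 15)/(n - 5)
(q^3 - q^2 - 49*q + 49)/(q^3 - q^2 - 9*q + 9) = (q^2 - 49)/(q^2 - 9)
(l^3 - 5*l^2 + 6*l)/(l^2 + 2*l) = (l^2 - 5*l + 6)/(l + 2)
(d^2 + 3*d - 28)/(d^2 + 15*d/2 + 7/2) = 2*(d - 4)/(2*d + 1)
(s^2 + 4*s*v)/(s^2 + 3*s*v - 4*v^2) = s/(s - v)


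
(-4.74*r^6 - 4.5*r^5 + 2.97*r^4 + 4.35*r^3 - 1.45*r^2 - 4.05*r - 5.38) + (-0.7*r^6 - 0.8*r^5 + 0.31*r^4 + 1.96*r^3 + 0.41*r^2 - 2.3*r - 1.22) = -5.44*r^6 - 5.3*r^5 + 3.28*r^4 + 6.31*r^3 - 1.04*r^2 - 6.35*r - 6.6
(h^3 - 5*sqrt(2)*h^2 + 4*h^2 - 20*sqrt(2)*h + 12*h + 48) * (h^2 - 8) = h^5 - 5*sqrt(2)*h^4 + 4*h^4 - 20*sqrt(2)*h^3 + 4*h^3 + 16*h^2 + 40*sqrt(2)*h^2 - 96*h + 160*sqrt(2)*h - 384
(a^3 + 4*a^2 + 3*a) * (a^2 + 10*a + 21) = a^5 + 14*a^4 + 64*a^3 + 114*a^2 + 63*a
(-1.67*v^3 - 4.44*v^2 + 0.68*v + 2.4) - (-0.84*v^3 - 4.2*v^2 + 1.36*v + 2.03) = -0.83*v^3 - 0.24*v^2 - 0.68*v + 0.37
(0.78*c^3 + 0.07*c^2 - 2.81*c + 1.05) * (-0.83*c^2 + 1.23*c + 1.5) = -0.6474*c^5 + 0.9013*c^4 + 3.5884*c^3 - 4.2228*c^2 - 2.9235*c + 1.575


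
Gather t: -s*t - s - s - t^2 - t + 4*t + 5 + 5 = -2*s - t^2 + t*(3 - s) + 10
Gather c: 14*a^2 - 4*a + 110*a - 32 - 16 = 14*a^2 + 106*a - 48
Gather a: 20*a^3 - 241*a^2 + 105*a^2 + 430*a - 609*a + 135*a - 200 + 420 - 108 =20*a^3 - 136*a^2 - 44*a + 112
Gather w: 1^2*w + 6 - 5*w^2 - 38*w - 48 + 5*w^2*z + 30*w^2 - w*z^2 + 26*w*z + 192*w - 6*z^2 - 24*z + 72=w^2*(5*z + 25) + w*(-z^2 + 26*z + 155) - 6*z^2 - 24*z + 30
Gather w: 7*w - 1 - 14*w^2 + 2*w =-14*w^2 + 9*w - 1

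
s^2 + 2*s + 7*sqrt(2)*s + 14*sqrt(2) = (s + 2)*(s + 7*sqrt(2))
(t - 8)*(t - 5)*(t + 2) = t^3 - 11*t^2 + 14*t + 80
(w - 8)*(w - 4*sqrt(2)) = w^2 - 8*w - 4*sqrt(2)*w + 32*sqrt(2)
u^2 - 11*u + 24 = (u - 8)*(u - 3)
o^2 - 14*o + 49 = (o - 7)^2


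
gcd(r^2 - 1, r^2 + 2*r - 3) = r - 1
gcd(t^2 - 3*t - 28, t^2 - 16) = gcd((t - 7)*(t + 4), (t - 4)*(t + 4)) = t + 4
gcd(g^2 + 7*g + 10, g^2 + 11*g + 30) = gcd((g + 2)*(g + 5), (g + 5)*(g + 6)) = g + 5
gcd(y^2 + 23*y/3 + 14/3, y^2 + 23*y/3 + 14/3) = y^2 + 23*y/3 + 14/3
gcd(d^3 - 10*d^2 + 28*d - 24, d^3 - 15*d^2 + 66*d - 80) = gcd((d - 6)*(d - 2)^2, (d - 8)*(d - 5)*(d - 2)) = d - 2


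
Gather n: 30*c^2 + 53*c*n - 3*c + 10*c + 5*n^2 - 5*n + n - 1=30*c^2 + 7*c + 5*n^2 + n*(53*c - 4) - 1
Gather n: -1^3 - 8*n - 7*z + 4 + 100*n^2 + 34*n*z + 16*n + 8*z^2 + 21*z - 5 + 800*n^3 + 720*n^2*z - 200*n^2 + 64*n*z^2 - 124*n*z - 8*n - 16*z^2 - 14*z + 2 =800*n^3 + n^2*(720*z - 100) + n*(64*z^2 - 90*z) - 8*z^2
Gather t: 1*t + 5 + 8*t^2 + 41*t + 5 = 8*t^2 + 42*t + 10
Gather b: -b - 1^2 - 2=-b - 3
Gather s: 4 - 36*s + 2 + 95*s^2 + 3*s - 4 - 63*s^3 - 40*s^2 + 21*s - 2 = -63*s^3 + 55*s^2 - 12*s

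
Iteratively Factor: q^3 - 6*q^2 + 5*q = (q - 5)*(q^2 - q) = q*(q - 5)*(q - 1)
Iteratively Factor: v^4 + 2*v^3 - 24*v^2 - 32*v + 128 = (v + 4)*(v^3 - 2*v^2 - 16*v + 32) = (v + 4)^2*(v^2 - 6*v + 8) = (v - 2)*(v + 4)^2*(v - 4)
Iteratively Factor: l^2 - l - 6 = (l - 3)*(l + 2)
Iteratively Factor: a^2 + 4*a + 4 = (a + 2)*(a + 2)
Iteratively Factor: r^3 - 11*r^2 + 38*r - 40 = (r - 2)*(r^2 - 9*r + 20) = (r - 5)*(r - 2)*(r - 4)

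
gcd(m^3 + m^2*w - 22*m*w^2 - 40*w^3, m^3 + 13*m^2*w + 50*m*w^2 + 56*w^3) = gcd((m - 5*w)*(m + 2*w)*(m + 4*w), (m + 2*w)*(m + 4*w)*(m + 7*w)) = m^2 + 6*m*w + 8*w^2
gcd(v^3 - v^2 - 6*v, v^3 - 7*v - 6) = v^2 - v - 6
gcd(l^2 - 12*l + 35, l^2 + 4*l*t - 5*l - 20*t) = l - 5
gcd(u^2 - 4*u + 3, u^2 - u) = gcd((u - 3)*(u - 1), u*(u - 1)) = u - 1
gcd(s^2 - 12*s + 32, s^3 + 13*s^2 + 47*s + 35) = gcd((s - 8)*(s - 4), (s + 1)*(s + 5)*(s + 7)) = 1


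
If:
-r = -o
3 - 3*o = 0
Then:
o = 1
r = 1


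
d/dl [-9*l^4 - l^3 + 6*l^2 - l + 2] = -36*l^3 - 3*l^2 + 12*l - 1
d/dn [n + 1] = 1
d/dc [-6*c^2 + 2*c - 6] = 2 - 12*c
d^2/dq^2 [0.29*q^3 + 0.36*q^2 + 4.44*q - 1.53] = 1.74*q + 0.72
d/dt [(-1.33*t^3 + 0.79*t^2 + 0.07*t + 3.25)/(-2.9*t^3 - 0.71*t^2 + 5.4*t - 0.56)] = (3.2353*t^4 - 13.958*t^3 + 34.8251*t^2 + 3.7302*t - 17.5892)/(8.41*t^6 + 4.118*t^5 - 30.8159*t^4 - 4.42*t^3 + 29.9552*t^2 - 6.048*t + 0.3136)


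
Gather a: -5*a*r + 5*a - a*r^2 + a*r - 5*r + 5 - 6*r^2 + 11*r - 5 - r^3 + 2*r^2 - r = a*(-r^2 - 4*r + 5) - r^3 - 4*r^2 + 5*r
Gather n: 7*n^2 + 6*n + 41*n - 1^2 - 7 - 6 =7*n^2 + 47*n - 14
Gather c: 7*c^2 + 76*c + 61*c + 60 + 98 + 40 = 7*c^2 + 137*c + 198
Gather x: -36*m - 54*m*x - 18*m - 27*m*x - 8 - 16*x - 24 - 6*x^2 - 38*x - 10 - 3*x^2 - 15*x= -54*m - 9*x^2 + x*(-81*m - 69) - 42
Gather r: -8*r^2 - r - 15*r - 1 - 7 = -8*r^2 - 16*r - 8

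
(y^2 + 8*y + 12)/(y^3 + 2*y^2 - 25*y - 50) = (y + 6)/(y^2 - 25)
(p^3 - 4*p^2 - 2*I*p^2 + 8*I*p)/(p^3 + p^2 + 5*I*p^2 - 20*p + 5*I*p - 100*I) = p*(p - 2*I)/(p^2 + 5*p*(1 + I) + 25*I)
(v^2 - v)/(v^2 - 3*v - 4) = v*(1 - v)/(-v^2 + 3*v + 4)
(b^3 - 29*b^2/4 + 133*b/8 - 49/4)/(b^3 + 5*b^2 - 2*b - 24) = (8*b^2 - 42*b + 49)/(8*(b^2 + 7*b + 12))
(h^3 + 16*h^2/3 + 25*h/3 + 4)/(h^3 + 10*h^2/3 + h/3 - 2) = (3*h + 4)/(3*h - 2)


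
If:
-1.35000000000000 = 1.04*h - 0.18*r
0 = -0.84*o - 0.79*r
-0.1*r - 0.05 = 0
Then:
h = -1.38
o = 0.47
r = -0.50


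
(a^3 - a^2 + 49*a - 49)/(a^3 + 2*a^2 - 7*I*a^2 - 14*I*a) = (a^2 + a*(-1 + 7*I) - 7*I)/(a*(a + 2))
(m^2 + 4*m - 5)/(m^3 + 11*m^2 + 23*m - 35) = 1/(m + 7)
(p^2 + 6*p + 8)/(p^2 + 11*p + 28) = (p + 2)/(p + 7)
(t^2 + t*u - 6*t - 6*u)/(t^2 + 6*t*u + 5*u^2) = (t - 6)/(t + 5*u)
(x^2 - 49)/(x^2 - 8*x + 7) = (x + 7)/(x - 1)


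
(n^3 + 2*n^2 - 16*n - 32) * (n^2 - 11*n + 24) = n^5 - 9*n^4 - 14*n^3 + 192*n^2 - 32*n - 768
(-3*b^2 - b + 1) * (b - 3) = -3*b^3 + 8*b^2 + 4*b - 3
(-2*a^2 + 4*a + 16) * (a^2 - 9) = -2*a^4 + 4*a^3 + 34*a^2 - 36*a - 144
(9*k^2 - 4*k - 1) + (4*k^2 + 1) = 13*k^2 - 4*k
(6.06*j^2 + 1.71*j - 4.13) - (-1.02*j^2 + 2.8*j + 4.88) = 7.08*j^2 - 1.09*j - 9.01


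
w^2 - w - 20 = (w - 5)*(w + 4)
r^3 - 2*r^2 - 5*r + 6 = (r - 3)*(r - 1)*(r + 2)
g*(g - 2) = g^2 - 2*g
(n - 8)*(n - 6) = n^2 - 14*n + 48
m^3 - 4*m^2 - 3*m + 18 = (m - 3)^2*(m + 2)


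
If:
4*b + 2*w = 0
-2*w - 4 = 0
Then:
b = 1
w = -2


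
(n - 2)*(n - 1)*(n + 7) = n^3 + 4*n^2 - 19*n + 14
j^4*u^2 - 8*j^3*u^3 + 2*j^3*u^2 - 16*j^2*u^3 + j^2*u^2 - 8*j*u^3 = j*(j - 8*u)*(j*u + u)^2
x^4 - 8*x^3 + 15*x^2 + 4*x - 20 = (x - 5)*(x - 2)^2*(x + 1)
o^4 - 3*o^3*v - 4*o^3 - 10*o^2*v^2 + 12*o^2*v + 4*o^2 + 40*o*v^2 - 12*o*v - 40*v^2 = (o - 2)^2*(o - 5*v)*(o + 2*v)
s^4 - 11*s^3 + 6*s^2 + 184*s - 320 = (s - 8)*(s - 5)*(s - 2)*(s + 4)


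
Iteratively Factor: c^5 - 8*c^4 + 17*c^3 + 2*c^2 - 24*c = (c - 3)*(c^4 - 5*c^3 + 2*c^2 + 8*c) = (c - 4)*(c - 3)*(c^3 - c^2 - 2*c) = c*(c - 4)*(c - 3)*(c^2 - c - 2) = c*(c - 4)*(c - 3)*(c - 2)*(c + 1)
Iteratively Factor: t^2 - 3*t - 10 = (t + 2)*(t - 5)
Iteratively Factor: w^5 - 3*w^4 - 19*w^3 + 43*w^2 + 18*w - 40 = (w - 1)*(w^4 - 2*w^3 - 21*w^2 + 22*w + 40) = (w - 2)*(w - 1)*(w^3 - 21*w - 20) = (w - 2)*(w - 1)*(w + 4)*(w^2 - 4*w - 5) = (w - 2)*(w - 1)*(w + 1)*(w + 4)*(w - 5)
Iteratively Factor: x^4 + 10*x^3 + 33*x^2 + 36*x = (x + 3)*(x^3 + 7*x^2 + 12*x) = x*(x + 3)*(x^2 + 7*x + 12) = x*(x + 3)*(x + 4)*(x + 3)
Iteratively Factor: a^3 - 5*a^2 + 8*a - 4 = (a - 1)*(a^2 - 4*a + 4) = (a - 2)*(a - 1)*(a - 2)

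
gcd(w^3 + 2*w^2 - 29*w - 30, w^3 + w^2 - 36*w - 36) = w^2 + 7*w + 6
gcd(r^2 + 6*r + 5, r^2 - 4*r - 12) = 1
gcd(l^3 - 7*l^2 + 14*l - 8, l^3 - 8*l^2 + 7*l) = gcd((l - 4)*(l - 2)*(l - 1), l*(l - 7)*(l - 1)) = l - 1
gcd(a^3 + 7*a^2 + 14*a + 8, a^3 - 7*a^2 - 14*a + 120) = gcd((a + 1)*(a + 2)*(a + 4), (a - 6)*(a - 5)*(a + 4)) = a + 4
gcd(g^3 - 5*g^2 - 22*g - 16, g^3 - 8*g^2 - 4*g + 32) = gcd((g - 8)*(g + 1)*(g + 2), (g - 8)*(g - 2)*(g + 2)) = g^2 - 6*g - 16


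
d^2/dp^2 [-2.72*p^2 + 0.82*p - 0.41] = -5.44000000000000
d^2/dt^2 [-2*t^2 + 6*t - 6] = -4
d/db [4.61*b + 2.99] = 4.61000000000000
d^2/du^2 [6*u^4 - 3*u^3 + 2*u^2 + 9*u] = 72*u^2 - 18*u + 4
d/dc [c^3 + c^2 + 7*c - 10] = 3*c^2 + 2*c + 7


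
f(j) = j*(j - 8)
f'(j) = 2*j - 8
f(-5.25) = 69.56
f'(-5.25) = -18.50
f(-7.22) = 109.89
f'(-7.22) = -22.44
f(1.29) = -8.66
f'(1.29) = -5.42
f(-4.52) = 56.59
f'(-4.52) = -17.04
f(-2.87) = 31.20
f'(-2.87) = -13.74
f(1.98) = -11.92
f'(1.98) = -4.04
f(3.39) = -15.63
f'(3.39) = -1.22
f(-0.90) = 8.01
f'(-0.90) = -9.80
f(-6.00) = 84.00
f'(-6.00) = -20.00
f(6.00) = -12.00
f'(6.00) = 4.00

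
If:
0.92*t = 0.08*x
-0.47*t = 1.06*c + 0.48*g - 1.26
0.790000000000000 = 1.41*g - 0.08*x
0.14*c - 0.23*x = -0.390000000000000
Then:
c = 0.79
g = 0.68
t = 0.19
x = 2.18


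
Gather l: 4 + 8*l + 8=8*l + 12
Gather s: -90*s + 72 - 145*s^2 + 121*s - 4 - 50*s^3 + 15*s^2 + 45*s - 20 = -50*s^3 - 130*s^2 + 76*s + 48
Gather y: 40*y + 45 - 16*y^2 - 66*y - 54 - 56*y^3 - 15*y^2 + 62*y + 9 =-56*y^3 - 31*y^2 + 36*y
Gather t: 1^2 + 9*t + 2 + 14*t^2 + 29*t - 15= 14*t^2 + 38*t - 12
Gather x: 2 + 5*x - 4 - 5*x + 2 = 0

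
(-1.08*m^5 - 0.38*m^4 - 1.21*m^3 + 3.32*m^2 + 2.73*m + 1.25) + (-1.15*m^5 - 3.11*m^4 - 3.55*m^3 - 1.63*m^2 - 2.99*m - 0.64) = -2.23*m^5 - 3.49*m^4 - 4.76*m^3 + 1.69*m^2 - 0.26*m + 0.61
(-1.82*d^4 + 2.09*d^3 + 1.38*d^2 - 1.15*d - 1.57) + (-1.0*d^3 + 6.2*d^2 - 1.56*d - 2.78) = -1.82*d^4 + 1.09*d^3 + 7.58*d^2 - 2.71*d - 4.35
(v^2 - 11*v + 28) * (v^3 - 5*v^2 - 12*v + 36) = v^5 - 16*v^4 + 71*v^3 + 28*v^2 - 732*v + 1008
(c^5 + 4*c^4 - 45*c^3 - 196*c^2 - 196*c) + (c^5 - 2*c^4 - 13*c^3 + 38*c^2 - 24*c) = 2*c^5 + 2*c^4 - 58*c^3 - 158*c^2 - 220*c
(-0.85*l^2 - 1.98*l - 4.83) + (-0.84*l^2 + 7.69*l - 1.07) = -1.69*l^2 + 5.71*l - 5.9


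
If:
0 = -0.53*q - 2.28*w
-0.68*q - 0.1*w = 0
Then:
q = 0.00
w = 0.00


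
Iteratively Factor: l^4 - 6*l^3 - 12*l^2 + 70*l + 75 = (l + 1)*(l^3 - 7*l^2 - 5*l + 75) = (l - 5)*(l + 1)*(l^2 - 2*l - 15) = (l - 5)*(l + 1)*(l + 3)*(l - 5)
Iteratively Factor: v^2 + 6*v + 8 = (v + 4)*(v + 2)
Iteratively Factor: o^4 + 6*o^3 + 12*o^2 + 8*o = (o)*(o^3 + 6*o^2 + 12*o + 8) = o*(o + 2)*(o^2 + 4*o + 4) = o*(o + 2)^2*(o + 2)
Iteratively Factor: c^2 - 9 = (c + 3)*(c - 3)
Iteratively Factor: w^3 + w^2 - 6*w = (w)*(w^2 + w - 6) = w*(w + 3)*(w - 2)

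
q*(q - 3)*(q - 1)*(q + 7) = q^4 + 3*q^3 - 25*q^2 + 21*q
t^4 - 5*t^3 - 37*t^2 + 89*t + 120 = (t - 8)*(t - 3)*(t + 1)*(t + 5)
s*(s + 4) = s^2 + 4*s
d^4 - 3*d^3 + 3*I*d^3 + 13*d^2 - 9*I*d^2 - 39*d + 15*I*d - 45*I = (d - 3)*(d - 3*I)*(d + I)*(d + 5*I)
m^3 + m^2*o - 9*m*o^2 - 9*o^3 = (m - 3*o)*(m + o)*(m + 3*o)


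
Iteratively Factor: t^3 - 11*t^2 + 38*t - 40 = (t - 2)*(t^2 - 9*t + 20) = (t - 5)*(t - 2)*(t - 4)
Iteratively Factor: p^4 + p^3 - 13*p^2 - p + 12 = (p - 1)*(p^3 + 2*p^2 - 11*p - 12) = (p - 3)*(p - 1)*(p^2 + 5*p + 4) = (p - 3)*(p - 1)*(p + 4)*(p + 1)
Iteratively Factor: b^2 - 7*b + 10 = (b - 2)*(b - 5)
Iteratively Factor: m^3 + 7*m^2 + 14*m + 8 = (m + 4)*(m^2 + 3*m + 2) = (m + 2)*(m + 4)*(m + 1)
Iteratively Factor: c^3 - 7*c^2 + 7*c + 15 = (c - 5)*(c^2 - 2*c - 3) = (c - 5)*(c - 3)*(c + 1)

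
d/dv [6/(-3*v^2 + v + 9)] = 6*(6*v - 1)/(-3*v^2 + v + 9)^2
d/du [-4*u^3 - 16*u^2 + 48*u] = -12*u^2 - 32*u + 48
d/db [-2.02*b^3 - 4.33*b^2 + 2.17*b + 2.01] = -6.06*b^2 - 8.66*b + 2.17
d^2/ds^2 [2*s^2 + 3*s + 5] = 4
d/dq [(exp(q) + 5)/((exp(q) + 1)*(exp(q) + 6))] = (-exp(2*q) - 10*exp(q) - 29)*exp(q)/(exp(4*q) + 14*exp(3*q) + 61*exp(2*q) + 84*exp(q) + 36)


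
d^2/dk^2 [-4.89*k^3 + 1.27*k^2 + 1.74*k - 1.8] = 2.54 - 29.34*k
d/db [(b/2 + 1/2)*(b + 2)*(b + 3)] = 3*b^2/2 + 6*b + 11/2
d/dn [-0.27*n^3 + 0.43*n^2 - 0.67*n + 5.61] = -0.81*n^2 + 0.86*n - 0.67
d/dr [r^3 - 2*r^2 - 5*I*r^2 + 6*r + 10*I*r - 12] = 3*r^2 - 4*r - 10*I*r + 6 + 10*I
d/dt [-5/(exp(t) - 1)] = 5/(4*sinh(t/2)^2)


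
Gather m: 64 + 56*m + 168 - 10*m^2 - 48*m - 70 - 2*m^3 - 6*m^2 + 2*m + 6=-2*m^3 - 16*m^2 + 10*m + 168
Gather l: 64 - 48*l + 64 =128 - 48*l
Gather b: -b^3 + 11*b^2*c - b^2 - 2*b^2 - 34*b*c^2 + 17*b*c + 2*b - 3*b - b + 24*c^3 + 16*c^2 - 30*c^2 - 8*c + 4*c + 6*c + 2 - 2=-b^3 + b^2*(11*c - 3) + b*(-34*c^2 + 17*c - 2) + 24*c^3 - 14*c^2 + 2*c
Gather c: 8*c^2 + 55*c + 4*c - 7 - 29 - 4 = 8*c^2 + 59*c - 40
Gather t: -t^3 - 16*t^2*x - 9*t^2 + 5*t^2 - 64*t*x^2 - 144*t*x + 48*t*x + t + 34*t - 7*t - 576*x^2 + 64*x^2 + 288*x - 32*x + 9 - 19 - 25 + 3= -t^3 + t^2*(-16*x - 4) + t*(-64*x^2 - 96*x + 28) - 512*x^2 + 256*x - 32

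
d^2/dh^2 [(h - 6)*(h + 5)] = 2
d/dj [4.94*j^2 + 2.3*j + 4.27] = 9.88*j + 2.3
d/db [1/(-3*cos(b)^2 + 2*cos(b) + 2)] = 2*(1 - 3*cos(b))*sin(b)/(-3*cos(b)^2 + 2*cos(b) + 2)^2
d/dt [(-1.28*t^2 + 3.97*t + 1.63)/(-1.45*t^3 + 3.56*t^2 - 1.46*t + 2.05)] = (-1.856*t^4 + 11.513*t^3 - 5.1739*t^2 - 16.8536*t + 10.5183)/(2.1025*t^6 - 10.324*t^5 + 16.9076*t^4 - 16.3402*t^3 + 16.7276*t^2 - 5.986*t + 4.2025)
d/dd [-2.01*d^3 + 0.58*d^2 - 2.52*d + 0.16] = -6.03*d^2 + 1.16*d - 2.52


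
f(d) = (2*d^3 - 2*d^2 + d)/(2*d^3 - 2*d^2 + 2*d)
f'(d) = (-6*d^2 + 4*d - 2)*(2*d^3 - 2*d^2 + d)/(2*d^3 - 2*d^2 + 2*d)^2 + (6*d^2 - 4*d + 1)/(2*d^3 - 2*d^2 + 2*d) = (d - 1/2)/(d^4 - 2*d^3 + 3*d^2 - 2*d + 1)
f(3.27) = 0.94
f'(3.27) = 0.04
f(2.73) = 0.91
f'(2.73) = 0.07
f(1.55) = 0.73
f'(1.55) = 0.31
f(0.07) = 0.47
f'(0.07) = -0.49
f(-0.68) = 0.77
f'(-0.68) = -0.26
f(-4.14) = 0.98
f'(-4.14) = -0.01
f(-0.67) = 0.76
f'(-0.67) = -0.26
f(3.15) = 0.94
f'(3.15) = 0.04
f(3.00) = 0.93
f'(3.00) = 0.05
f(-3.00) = 0.96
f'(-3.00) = -0.02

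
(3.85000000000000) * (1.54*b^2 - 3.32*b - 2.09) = 5.929*b^2 - 12.782*b - 8.0465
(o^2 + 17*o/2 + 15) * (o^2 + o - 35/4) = o^4 + 19*o^3/2 + 59*o^2/4 - 475*o/8 - 525/4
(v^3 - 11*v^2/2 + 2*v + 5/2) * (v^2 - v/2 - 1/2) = v^5 - 6*v^4 + 17*v^3/4 + 17*v^2/4 - 9*v/4 - 5/4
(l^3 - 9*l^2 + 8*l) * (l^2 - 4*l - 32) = l^5 - 13*l^4 + 12*l^3 + 256*l^2 - 256*l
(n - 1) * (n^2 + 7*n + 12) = n^3 + 6*n^2 + 5*n - 12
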